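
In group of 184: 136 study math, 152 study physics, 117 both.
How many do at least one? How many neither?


|A∪B| = 136+152-117 = 171
Neither = 184-171 = 13

At least one: 171; Neither: 13


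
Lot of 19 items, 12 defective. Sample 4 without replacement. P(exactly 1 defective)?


Hypergeometric: C(12,1)×C(7,3)/C(19,4)
= 12×35/3876 = 35/323

P(X=1) = 35/323 ≈ 10.84%


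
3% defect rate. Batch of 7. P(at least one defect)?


P(all good) = (97/100)^7 = 80798284478113/100000000000000
P(≥1 defect) = 19201715521887/100000000000000

P = 19201715521887/100000000000000 ≈ 19.20%


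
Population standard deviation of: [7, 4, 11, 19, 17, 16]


Mean = 74/6 = 37/3
  (7-37/3)²=256/9
  (4-37/3)²=625/9
  (11-37/3)²=16/9
  (19-37/3)²=400/9
  (17-37/3)²=196/9
  (16-37/3)²=121/9
Σ(x-μ)² = 538/3
σ² = (538/3)/6 = 269/9

σ = √(269/9) ≈ 5.4671


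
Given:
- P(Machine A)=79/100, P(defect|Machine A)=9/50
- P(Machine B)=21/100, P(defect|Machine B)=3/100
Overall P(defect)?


P(B) = Σ P(B|Aᵢ)×P(Aᵢ)
  9/50×79/100 = 711/5000
  3/100×21/100 = 63/10000
Sum = 297/2000

P(defect) = 297/2000 ≈ 14.85%


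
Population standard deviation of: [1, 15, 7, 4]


Mean = 27/4
  (1-27/4)²=529/16
  (15-27/4)²=1089/16
  (7-27/4)²=1/16
  (4-27/4)²=121/16
Σ(x-μ)² = 435/4
σ² = (435/4)/4 = 435/16

σ = √(435/16) ≈ 5.2142


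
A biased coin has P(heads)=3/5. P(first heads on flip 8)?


Geometric: P(X=8) = (1-p)^(k-1)×p = (2/5)^7×3/5 = 384/390625

P(X=8) = 384/390625 ≈ 0.10%


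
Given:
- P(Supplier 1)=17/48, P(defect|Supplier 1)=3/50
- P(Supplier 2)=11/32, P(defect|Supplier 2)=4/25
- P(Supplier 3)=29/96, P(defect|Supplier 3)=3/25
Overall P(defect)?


P(B) = Σ P(B|Aᵢ)×P(Aᵢ)
  3/50×17/48 = 17/800
  4/25×11/32 = 11/200
  3/25×29/96 = 29/800
Sum = 9/80

P(defect) = 9/80 ≈ 11.25%


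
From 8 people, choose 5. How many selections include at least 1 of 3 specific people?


Complement: C(8,5) - C(5,5) = 56 - 1 = 55

55


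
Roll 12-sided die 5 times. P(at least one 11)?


P(no 11)^5 = (11/12)^5 = 161051/248832
P(≥1) = 1 - 161051/248832 = 87781/248832

P = 87781/248832 ≈ 35.28%


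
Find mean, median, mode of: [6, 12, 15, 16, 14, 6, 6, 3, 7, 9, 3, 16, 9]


Sorted: [3, 3, 6, 6, 6, 7, 9, 9, 12, 14, 15, 16, 16]
Mean = 122/13
Median = 9
Freq: {6: 3, 12: 1, 15: 1, 16: 2, 14: 1, 3: 2, 7: 1, 9: 2}
Mode: [6]

Mean=122/13, Median=9, Mode=6


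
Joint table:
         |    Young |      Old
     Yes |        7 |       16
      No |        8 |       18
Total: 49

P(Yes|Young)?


P(Yes|Young) = 7/(7+8) = 7/15

P = 7/15 ≈ 46.67%


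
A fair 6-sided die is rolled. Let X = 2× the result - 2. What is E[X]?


E[die] = (1+6)/2 = 7/2
E[X] = 2×7/2 - 2 = 5

E[X] = 5


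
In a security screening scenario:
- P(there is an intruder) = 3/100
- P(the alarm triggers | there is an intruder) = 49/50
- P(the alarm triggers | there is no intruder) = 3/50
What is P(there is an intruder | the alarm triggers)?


Using Bayes' theorem:
P(A|B) = P(B|A)·P(A) / P(B)

P(the alarm triggers) = 49/50 × 3/100 + 3/50 × 97/100
= 147/5000 + 291/5000 = 219/2500

P(there is an intruder|the alarm triggers) = (147/5000) / (219/2500) = 49/146

P(there is an intruder|the alarm triggers) = 49/146 ≈ 33.56%


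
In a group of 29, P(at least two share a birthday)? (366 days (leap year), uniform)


P(all different) = Π(366-i)/366 for i=0..28
= 0.320056
P(match) = 1 - 0.320056 = 0.679944

P ≈ 0.6799 ≈ 67.99%


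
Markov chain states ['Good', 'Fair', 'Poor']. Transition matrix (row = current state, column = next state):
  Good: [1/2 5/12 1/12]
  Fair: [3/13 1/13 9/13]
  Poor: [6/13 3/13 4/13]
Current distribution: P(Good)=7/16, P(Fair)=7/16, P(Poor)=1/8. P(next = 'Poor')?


P(next=Poor) = Σᵢ P(now=i)×P(i→Poor)
= 7/16×1/12 + 7/16×9/13 + 1/8×4/13
= 7/192 + 63/208 + 1/26 = 943/2496

P = 943/2496 ≈ 0.3778


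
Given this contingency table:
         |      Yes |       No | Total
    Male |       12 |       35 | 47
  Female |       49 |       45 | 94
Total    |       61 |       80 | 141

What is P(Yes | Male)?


P(Yes | Male) = 12/(12+35) = 12/47

P(Yes|Male) = 12/47 ≈ 25.53%


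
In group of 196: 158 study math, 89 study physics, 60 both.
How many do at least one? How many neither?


|A∪B| = 158+89-60 = 187
Neither = 196-187 = 9

At least one: 187; Neither: 9


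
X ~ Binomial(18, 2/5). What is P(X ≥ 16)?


P(X ≥ 16) = Σ P(X=i) for i=16..18
P(X=16) = 90243072/3814697265625
P(X=17) = 7077888/3814697265625
P(X=18) = 262144/3814697265625
Sum = 97583104/3814697265625

P(X ≥ 16) = 97583104/3814697265625 ≈ 0.00%


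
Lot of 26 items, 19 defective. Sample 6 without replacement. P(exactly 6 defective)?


Hypergeometric: C(19,6)×C(7,0)/C(26,6)
= 27132×1/230230 = 1938/16445

P(X=6) = 1938/16445 ≈ 11.78%


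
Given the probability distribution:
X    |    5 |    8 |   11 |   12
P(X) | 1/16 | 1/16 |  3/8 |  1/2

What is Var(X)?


E[X] = 175/16
E[X²] = 1967/16
Var(X) = E[X²] - (E[X])² = 1967/16 - 30625/256 = 847/256

Var(X) = 847/256 ≈ 3.3086


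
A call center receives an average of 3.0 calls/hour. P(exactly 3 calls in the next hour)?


Poisson(λ=3.0): P(X=3) = e^(-λ)×λ^k/k!
= e^(-3.0) × 3.0^3 / 3!
≈ 0.04978706837 × 27 / 6 ≈ 0.224042

P(X=3) ≈ 0.224042 ≈ 22.40%


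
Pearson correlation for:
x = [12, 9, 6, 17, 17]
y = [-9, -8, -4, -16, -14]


n=5, Σx=61, Σy=-51, Σxy=-714, Σx²=839, Σy²=613
r = (5×(-714) - 61×(-51))/√((5×839 - 61²)(5×613 - (-51)²))
= -459/√(474×464) = -459/√219936 ≈ -459/468.9733 ≈ -0.9787

r ≈ -0.9787


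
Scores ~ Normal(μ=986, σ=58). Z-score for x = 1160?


z = (x - μ)/σ = (1160 - 986)/58 = 3.0

z = 3.0


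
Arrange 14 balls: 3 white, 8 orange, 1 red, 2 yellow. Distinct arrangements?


14!/(3!×8!×1!×2!) = 180180

180180


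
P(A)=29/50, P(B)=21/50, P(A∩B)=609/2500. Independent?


P(A)×P(B) = 609/2500
P(A∩B) = 609/2500
Equal ✓ → Independent

Yes, independent


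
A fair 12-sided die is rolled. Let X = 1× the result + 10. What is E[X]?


E[die] = (1+12)/2 = 13/2
E[X] = 1×13/2 + 10 = 33/2

E[X] = 33/2


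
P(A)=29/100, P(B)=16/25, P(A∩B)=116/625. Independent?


P(A)×P(B) = 116/625
P(A∩B) = 116/625
Equal ✓ → Independent

Yes, independent


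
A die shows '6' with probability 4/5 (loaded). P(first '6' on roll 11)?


Geometric: P(X=11) = (1-p)^(k-1)×p = (1/5)^10×4/5 = 4/48828125

P(X=11) = 4/48828125 ≈ 0.00%


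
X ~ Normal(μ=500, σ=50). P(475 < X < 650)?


z₁=(475-500)/50=-0.5, z₂=(650-500)/50=3.0
P = Φ(3.0) - Φ(-0.5) = 0.998650 - 0.308538 = 0.690112 ≈ 0.6901

P(475 < X < 650) ≈ 0.6901


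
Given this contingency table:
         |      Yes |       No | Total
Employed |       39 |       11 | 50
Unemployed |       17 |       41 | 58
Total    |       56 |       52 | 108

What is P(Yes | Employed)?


P(Yes | Employed) = 39/(39+11) = 39/50

P(Yes|Employed) = 39/50 ≈ 78.00%


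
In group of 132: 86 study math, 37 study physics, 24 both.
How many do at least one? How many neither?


|A∪B| = 86+37-24 = 99
Neither = 132-99 = 33

At least one: 99; Neither: 33


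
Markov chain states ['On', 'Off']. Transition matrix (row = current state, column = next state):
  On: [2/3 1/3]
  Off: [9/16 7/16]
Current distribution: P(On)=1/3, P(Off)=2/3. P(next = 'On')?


P(next=On) = Σᵢ P(now=i)×P(i→On)
= 1/3×2/3 + 2/3×9/16
= 2/9 + 3/8 = 43/72

P = 43/72 ≈ 0.5972


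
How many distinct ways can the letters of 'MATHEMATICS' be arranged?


Letters: 11, freq: {'M': 2, 'A': 2, 'T': 2, 'H': 1, 'E': 1, 'I': 1, 'C': 1, 'S': 1}
11!/(2!×2!×2!×1!×1!×1!×1!×1!) = 39916800/8 = 4989600

4989600


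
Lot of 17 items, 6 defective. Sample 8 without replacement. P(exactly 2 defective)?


Hypergeometric: C(6,2)×C(11,6)/C(17,8)
= 15×462/24310 = 63/221

P(X=2) = 63/221 ≈ 28.51%


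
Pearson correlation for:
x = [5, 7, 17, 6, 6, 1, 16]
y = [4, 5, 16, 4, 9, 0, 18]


n=7, Σx=58, Σy=56, Σxy=693, Σx²=692, Σy²=718
r = (7×693 - 58×56)/√((7×692 - 58²)(7×718 - 56²))
= 1603/√(1480×1890) = 1603/√2797200 ≈ 1603/1672.4832 ≈ 0.9585

r ≈ 0.9585


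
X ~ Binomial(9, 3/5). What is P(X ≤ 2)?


P(X ≤ 2) = Σ P(X=i) for i=0..2
P(X=0) = 512/1953125
P(X=1) = 6912/1953125
P(X=2) = 41472/1953125
Sum = 48896/1953125

P(X ≤ 2) = 48896/1953125 ≈ 2.50%


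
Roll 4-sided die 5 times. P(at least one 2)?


P(no 2)^5 = (3/4)^5 = 243/1024
P(≥1) = 1 - 243/1024 = 781/1024

P = 781/1024 ≈ 76.27%


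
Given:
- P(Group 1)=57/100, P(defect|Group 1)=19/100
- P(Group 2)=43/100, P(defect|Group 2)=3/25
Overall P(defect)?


P(B) = Σ P(B|Aᵢ)×P(Aᵢ)
  19/100×57/100 = 1083/10000
  3/25×43/100 = 129/2500
Sum = 1599/10000

P(defect) = 1599/10000 ≈ 15.99%


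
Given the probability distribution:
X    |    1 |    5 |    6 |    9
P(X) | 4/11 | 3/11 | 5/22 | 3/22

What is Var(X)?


E[X] = 95/22
E[X²] = 581/22
Var(X) = E[X²] - (E[X])² = 581/22 - 9025/484 = 3757/484

Var(X) = 3757/484 ≈ 7.7624


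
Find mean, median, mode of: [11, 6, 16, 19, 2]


Sorted: [2, 6, 11, 16, 19]
Mean = 54/5
Median = 11
Freq: {11: 1, 6: 1, 16: 1, 19: 1, 2: 1}
Mode: No mode

Mean=54/5, Median=11, Mode=No mode


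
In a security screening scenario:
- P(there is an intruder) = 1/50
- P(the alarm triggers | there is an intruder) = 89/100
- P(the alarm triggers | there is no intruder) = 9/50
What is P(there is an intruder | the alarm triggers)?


Using Bayes' theorem:
P(A|B) = P(B|A)·P(A) / P(B)

P(the alarm triggers) = 89/100 × 1/50 + 9/50 × 49/50
= 89/5000 + 441/2500 = 971/5000

P(there is an intruder|the alarm triggers) = (89/5000) / (971/5000) = 89/971

P(there is an intruder|the alarm triggers) = 89/971 ≈ 9.17%


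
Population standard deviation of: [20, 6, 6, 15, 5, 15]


Mean = 67/6
  (20-67/6)²=2809/36
  (6-67/6)²=961/36
  (6-67/6)²=961/36
  (15-67/6)²=529/36
  (5-67/6)²=1369/36
  (15-67/6)²=529/36
Σ(x-μ)² = 1193/6
σ² = (1193/6)/6 = 1193/36

σ = √(1193/36) ≈ 5.7566


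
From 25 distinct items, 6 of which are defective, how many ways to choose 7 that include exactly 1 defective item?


Choose 1 of the 6 defective items and 6 of the other 19 items:
C(6,1)×C(19,6) = 6×27132 = 162792

162792


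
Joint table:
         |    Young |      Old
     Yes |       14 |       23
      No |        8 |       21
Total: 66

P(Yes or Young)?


P(Yes∨Young) = P(Yes) + P(Young) - P(Yes∧Young)
= (37 + 22 - 14)/66 = 45/66 = 15/22

P = 15/22 ≈ 68.18%


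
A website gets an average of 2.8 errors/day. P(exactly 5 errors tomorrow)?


Poisson(λ=2.8): P(X=5) = e^(-λ)×λ^k/k!
= e^(-2.8) × 2.8^5 / 5!
≈ 0.06081006263 × 172.10368 / 120 ≈ 0.087214

P(X=5) ≈ 0.087214 ≈ 8.72%


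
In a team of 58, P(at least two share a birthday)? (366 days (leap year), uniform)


P(all different) = Π(366-i)/366 for i=0..57
= 0.008451
P(match) = 1 - 0.008451 = 0.991549

P ≈ 0.9915 ≈ 99.15%


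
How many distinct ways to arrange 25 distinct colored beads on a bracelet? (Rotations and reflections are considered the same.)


Free circular arrangements: rotations and reflections both identified.
(n-1)!/2 = 24!/2 = 620448401733239439360000/2 = 310224200866619719680000

310224200866619719680000


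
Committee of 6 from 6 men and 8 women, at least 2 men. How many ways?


Count by #men:
  2M,4W: C(6,2)×C(8,4)=1050
  3M,3W: C(6,3)×C(8,3)=1120
  4M,2W: C(6,4)×C(8,2)=420
  5M,1W: C(6,5)×C(8,1)=48
  6M,0W: C(6,6)×C(8,0)=1
Total = 2639

2639


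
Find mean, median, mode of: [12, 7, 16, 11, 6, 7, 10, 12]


Sorted: [6, 7, 7, 10, 11, 12, 12, 16]
Mean = 81/8
Median = 21/2
Freq: {12: 2, 7: 2, 16: 1, 11: 1, 6: 1, 10: 1}
Mode: [7, 12]

Mean=81/8, Median=21/2, Mode=[7, 12]


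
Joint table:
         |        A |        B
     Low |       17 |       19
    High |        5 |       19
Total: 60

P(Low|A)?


P(Low|A) = 17/(17+5) = 17/22

P = 17/22 ≈ 77.27%


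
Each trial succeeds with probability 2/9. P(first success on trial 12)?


Geometric: P(X=12) = (1-p)^(k-1)×p = (7/9)^11×2/9 = 3954653486/282429536481

P(X=12) = 3954653486/282429536481 ≈ 1.40%


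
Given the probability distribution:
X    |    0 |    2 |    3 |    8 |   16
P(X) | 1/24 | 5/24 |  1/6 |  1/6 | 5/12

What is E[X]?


E[X] = Σ x·P(X=x)
= (0)×(1/24) + (2)×(5/24) + (3)×(1/6) + (8)×(1/6) + (16)×(5/12)
= 107/12

E[X] = 107/12


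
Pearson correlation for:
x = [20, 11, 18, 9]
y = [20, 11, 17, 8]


n=4, Σx=58, Σy=56, Σxy=899, Σx²=926, Σy²=874
r = (4×899 - 58×56)/√((4×926 - 58²)(4×874 - 56²))
= 348/√(340×360) = 348/√122400 ≈ 348/349.8571 ≈ 0.9947

r ≈ 0.9947


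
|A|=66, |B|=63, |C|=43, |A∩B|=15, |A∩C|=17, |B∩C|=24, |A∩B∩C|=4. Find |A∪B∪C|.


|A∪B∪C| = 66+63+43-15-17-24+4 = 120

|A∪B∪C| = 120


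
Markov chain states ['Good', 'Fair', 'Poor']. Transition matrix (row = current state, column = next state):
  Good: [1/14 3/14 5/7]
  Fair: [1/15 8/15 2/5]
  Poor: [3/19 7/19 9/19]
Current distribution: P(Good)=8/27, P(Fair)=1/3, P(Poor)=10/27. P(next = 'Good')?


P(next=Good) = Σᵢ P(now=i)×P(i→Good)
= 8/27×1/14 + 1/3×1/15 + 10/27×3/19
= 4/189 + 1/45 + 10/171 = 1829/17955

P = 1829/17955 ≈ 0.1019


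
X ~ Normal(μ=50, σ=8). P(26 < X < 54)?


z₁=(26-50)/8=-3.0, z₂=(54-50)/8=0.5
P = Φ(0.5) - Φ(-3.0) = 0.691462 - 0.001350 = 0.690112 ≈ 0.6901

P(26 < X < 54) ≈ 0.6901


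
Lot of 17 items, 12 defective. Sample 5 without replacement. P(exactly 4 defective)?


Hypergeometric: C(12,4)×C(5,1)/C(17,5)
= 495×5/6188 = 2475/6188

P(X=4) = 2475/6188 ≈ 40.00%


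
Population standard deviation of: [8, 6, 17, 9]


Mean = 40/4 = 10
  (8-10)²=4
  (6-10)²=16
  (17-10)²=49
  (9-10)²=1
Σ(x-μ)² = 70
σ² = 70/4 = 35/2

σ = √(35/2) ≈ 4.1833


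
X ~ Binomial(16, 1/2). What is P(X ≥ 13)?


P(X ≥ 13) = Σ P(X=i) for i=13..16
P(X=13) = 35/4096
P(X=14) = 15/8192
P(X=15) = 1/4096
P(X=16) = 1/65536
Sum = 697/65536

P(X ≥ 13) = 697/65536 ≈ 1.06%


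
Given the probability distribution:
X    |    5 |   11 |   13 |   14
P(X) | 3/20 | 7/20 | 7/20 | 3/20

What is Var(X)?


E[X] = 45/4
E[X²] = 2693/20
Var(X) = E[X²] - (E[X])² = 2693/20 - 2025/16 = 647/80

Var(X) = 647/80 ≈ 8.0875


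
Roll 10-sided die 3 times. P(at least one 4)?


P(no 4)^3 = (9/10)^3 = 729/1000
P(≥1) = 1 - 729/1000 = 271/1000

P = 271/1000 ≈ 27.10%


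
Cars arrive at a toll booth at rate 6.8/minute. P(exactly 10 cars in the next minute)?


Poisson(λ=6.8): P(X=10) = e^(-λ)×λ^k/k!
= e^(-6.8) × 6.8^10 / 10!
≈ 0.001113775148 × 211392282.016 / 3628800 ≈ 0.064882

P(X=10) ≈ 0.064882 ≈ 6.49%


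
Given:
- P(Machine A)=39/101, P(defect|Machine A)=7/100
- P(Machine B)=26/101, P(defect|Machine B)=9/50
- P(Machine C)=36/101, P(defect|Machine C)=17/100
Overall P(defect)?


P(B) = Σ P(B|Aᵢ)×P(Aᵢ)
  7/100×39/101 = 273/10100
  9/50×26/101 = 117/2525
  17/100×36/101 = 153/2525
Sum = 1353/10100

P(defect) = 1353/10100 ≈ 13.40%


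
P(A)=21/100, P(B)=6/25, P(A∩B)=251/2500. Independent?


P(A)×P(B) = 63/1250
P(A∩B) = 251/2500
Not equal → NOT independent

No, not independent


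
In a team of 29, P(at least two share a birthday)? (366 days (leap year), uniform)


P(all different) = Π(366-i)/366 for i=0..28
= 0.320056
P(match) = 1 - 0.320056 = 0.679944

P ≈ 0.6799 ≈ 67.99%


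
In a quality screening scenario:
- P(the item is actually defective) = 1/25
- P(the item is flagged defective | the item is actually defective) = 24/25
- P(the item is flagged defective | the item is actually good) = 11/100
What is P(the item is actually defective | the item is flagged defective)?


Using Bayes' theorem:
P(A|B) = P(B|A)·P(A) / P(B)

P(the item is flagged defective) = 24/25 × 1/25 + 11/100 × 24/25
= 24/625 + 66/625 = 18/125

P(the item is actually defective|the item is flagged defective) = (24/625) / (18/125) = 4/15

P(the item is actually defective|the item is flagged defective) = 4/15 ≈ 26.67%


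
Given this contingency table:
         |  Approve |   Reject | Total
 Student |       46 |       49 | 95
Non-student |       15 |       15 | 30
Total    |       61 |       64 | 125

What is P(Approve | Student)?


P(Approve | Student) = 46/(46+49) = 46/95

P(Approve|Student) = 46/95 ≈ 48.42%


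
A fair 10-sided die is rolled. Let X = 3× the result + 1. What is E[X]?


E[die] = (1+10)/2 = 11/2
E[X] = 3×11/2 + 1 = 35/2

E[X] = 35/2


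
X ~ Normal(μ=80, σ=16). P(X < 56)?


z = (56-80)/16 = -1.5
P(Z < -1.5) = 0.0668

P(X < 56) ≈ 0.0668


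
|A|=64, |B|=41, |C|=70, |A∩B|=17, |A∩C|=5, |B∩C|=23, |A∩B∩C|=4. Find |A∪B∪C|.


|A∪B∪C| = 64+41+70-17-5-23+4 = 134

|A∪B∪C| = 134


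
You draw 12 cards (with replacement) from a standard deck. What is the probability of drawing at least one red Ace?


P(not a red Ace) = 50/52 = 25/26
P(none in 12 draws) = (25/26)^12 = 59604644775390625/95428956661682176
P(≥1 red Ace) = 1 - 59604644775390625/95428956661682176 = 35824311886291551/95428956661682176

P = 35824311886291551/95428956661682176 ≈ 37.54%


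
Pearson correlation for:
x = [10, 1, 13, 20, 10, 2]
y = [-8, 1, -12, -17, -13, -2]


n=6, Σx=56, Σy=-51, Σxy=-709, Σx²=774, Σy²=671
r = (6×(-709) - 56×(-51))/√((6×774 - 56²)(6×671 - (-51)²))
= -1398/√(1508×1425) = -1398/√2148900 ≈ -1398/1465.9127 ≈ -0.9537

r ≈ -0.9537


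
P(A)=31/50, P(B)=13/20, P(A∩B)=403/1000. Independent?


P(A)×P(B) = 403/1000
P(A∩B) = 403/1000
Equal ✓ → Independent

Yes, independent


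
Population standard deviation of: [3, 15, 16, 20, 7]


Mean = 61/5
  (3-61/5)²=2116/25
  (15-61/5)²=196/25
  (16-61/5)²=361/25
  (20-61/5)²=1521/25
  (7-61/5)²=676/25
Σ(x-μ)² = 974/5
σ² = (974/5)/5 = 974/25

σ = √(974/25) ≈ 6.2418


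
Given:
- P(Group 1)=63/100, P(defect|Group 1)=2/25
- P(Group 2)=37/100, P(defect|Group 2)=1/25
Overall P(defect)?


P(B) = Σ P(B|Aᵢ)×P(Aᵢ)
  2/25×63/100 = 63/1250
  1/25×37/100 = 37/2500
Sum = 163/2500

P(defect) = 163/2500 ≈ 6.52%


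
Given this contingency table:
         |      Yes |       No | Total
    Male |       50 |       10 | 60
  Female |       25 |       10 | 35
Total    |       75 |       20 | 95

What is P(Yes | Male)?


P(Yes | Male) = 50/(50+10) = 50/60 = 5/6

P(Yes|Male) = 5/6 ≈ 83.33%


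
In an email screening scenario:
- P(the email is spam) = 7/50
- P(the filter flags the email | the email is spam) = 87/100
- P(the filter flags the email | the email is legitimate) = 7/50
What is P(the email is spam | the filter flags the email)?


Using Bayes' theorem:
P(A|B) = P(B|A)·P(A) / P(B)

P(the filter flags the email) = 87/100 × 7/50 + 7/50 × 43/50
= 609/5000 + 301/2500 = 1211/5000

P(the email is spam|the filter flags the email) = (609/5000) / (1211/5000) = 87/173

P(the email is spam|the filter flags the email) = 87/173 ≈ 50.29%


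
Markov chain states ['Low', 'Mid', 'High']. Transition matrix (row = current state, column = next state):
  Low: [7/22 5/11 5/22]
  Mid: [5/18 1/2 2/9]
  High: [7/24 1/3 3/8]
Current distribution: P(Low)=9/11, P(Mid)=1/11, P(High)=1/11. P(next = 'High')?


P(next=High) = Σᵢ P(now=i)×P(i→High)
= 9/11×5/22 + 1/11×2/9 + 1/11×3/8
= 45/242 + 2/99 + 3/88 = 2093/8712

P = 2093/8712 ≈ 0.2402


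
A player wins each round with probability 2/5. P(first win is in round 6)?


Geometric: P(X=6) = (1-p)^(k-1)×p = (3/5)^5×2/5 = 486/15625

P(X=6) = 486/15625 ≈ 3.11%


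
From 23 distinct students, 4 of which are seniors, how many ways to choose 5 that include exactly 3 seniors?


Choose 3 of the 4 seniors and 2 of the other 19 students:
C(4,3)×C(19,2) = 4×171 = 684

684


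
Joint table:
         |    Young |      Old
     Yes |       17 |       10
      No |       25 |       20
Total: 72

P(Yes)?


P(Yes) = (17+10)/72 = 27/72 = 3/8

P(Yes) = 3/8 ≈ 37.50%


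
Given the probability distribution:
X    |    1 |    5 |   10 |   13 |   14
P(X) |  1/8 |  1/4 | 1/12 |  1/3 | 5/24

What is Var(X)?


E[X] = 227/24
E[X²] = 895/8
Var(X) = E[X²] - (E[X])² = 895/8 - 51529/576 = 12911/576

Var(X) = 12911/576 ≈ 22.4149


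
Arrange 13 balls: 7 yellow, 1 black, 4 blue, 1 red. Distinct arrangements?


13!/(7!×1!×4!×1!) = 51480

51480


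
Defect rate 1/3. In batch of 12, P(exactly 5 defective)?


Binomial: P(X=5) = C(12,5)×p^5×(1-p)^7
= 792 × 1/243 × 128/2187 = 11264/59049

P(X=5) = 11264/59049 ≈ 19.08%


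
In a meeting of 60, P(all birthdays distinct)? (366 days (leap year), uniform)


P(all different) = Π(366-i)/366 for i=0..59
= (366/366)×(365/366)×...×(307/366)
= 0.005966

P ≈ 0.0060 ≈ 0.60%


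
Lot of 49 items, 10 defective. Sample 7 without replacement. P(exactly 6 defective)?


Hypergeometric: C(10,6)×C(39,1)/C(49,7)
= 210×39/85900584 = 195/2045252

P(X=6) = 195/2045252 ≈ 0.01%


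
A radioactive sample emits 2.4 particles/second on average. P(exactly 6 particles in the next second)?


Poisson(λ=2.4): P(X=6) = e^(-λ)×λ^k/k!
= e^(-2.4) × 2.4^6 / 6!
≈ 0.09071795329 × 191.102976 / 720 ≈ 0.024078

P(X=6) ≈ 0.024078 ≈ 2.41%


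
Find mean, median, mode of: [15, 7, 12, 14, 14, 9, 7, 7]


Sorted: [7, 7, 7, 9, 12, 14, 14, 15]
Mean = 85/8
Median = 21/2
Freq: {15: 1, 7: 3, 12: 1, 14: 2, 9: 1}
Mode: [7]

Mean=85/8, Median=21/2, Mode=7


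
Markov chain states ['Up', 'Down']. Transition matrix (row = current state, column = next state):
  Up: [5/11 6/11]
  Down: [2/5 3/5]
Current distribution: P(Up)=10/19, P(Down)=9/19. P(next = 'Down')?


P(next=Down) = Σᵢ P(now=i)×P(i→Down)
= 10/19×6/11 + 9/19×3/5
= 60/209 + 27/95 = 597/1045

P = 597/1045 ≈ 0.5713


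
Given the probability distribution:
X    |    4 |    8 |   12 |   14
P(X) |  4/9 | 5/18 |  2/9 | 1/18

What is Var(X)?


E[X] = 67/9
E[X²] = 610/9
Var(X) = E[X²] - (E[X])² = 610/9 - 4489/81 = 1001/81

Var(X) = 1001/81 ≈ 12.3580


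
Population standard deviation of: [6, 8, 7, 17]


Mean = 38/4 = 19/2
  (6-19/2)²=49/4
  (8-19/2)²=9/4
  (7-19/2)²=25/4
  (17-19/2)²=225/4
Σ(x-μ)² = 77
σ² = 77/4

σ = √(77/4) ≈ 4.3875


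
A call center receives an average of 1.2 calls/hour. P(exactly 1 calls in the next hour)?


Poisson(λ=1.2): P(X=1) = e^(-λ)×λ^k/k!
= e^(-1.2) × 1.2^1 / 1!
≈ 0.3011942119 × 1.2 / 1 ≈ 0.361433

P(X=1) ≈ 0.361433 ≈ 36.14%


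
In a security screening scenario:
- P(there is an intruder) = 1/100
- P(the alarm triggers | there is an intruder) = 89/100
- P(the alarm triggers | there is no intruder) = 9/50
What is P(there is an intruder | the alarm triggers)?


Using Bayes' theorem:
P(A|B) = P(B|A)·P(A) / P(B)

P(the alarm triggers) = 89/100 × 1/100 + 9/50 × 99/100
= 89/10000 + 891/5000 = 1871/10000

P(there is an intruder|the alarm triggers) = (89/10000) / (1871/10000) = 89/1871

P(there is an intruder|the alarm triggers) = 89/1871 ≈ 4.76%


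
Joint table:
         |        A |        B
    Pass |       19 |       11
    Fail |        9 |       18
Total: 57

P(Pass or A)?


P(Pass∨A) = P(Pass) + P(A) - P(Pass∧A)
= (30 + 28 - 19)/57 = 39/57 = 13/19

P = 13/19 ≈ 68.42%


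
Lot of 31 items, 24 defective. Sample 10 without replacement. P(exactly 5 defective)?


Hypergeometric: C(24,5)×C(7,5)/C(31,10)
= 42504×21/44352165 = 1176/58435

P(X=5) = 1176/58435 ≈ 2.01%


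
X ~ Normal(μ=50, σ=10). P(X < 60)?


z = (60-50)/10 = 1.0
P(Z < 1.0) = 0.8413

P(X < 60) ≈ 0.8413


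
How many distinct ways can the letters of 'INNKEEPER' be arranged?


Letters: 9, freq: {'I': 1, 'N': 2, 'K': 1, 'E': 3, 'P': 1, 'R': 1}
9!/(1!×2!×1!×3!×1!×1!) = 362880/12 = 30240

30240


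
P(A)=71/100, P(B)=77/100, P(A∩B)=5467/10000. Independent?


P(A)×P(B) = 5467/10000
P(A∩B) = 5467/10000
Equal ✓ → Independent

Yes, independent


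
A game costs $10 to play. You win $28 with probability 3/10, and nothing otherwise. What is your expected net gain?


E[gain] = (28-10)×3/10 + (-10)×7/10
= 27/5 - 7 = -8/5

Expected net gain = $-8/5 ≈ $-1.60


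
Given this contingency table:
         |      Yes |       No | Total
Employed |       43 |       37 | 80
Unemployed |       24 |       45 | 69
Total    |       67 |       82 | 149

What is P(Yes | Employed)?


P(Yes | Employed) = 43/(43+37) = 43/80

P(Yes|Employed) = 43/80 ≈ 53.75%


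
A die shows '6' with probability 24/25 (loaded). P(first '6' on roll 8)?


Geometric: P(X=8) = (1-p)^(k-1)×p = (1/25)^7×24/25 = 24/152587890625

P(X=8) = 24/152587890625 ≈ 0.00%


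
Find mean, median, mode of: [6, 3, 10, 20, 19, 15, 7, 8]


Sorted: [3, 6, 7, 8, 10, 15, 19, 20]
Mean = 88/8 = 11
Median = 9
Freq: {6: 1, 3: 1, 10: 1, 20: 1, 19: 1, 15: 1, 7: 1, 8: 1}
Mode: No mode

Mean=11, Median=9, Mode=No mode


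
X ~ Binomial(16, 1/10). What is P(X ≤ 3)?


P(X ≤ 3) = Σ P(X=i) for i=0..3
P(X=0) = 1853020188851841/10000000000000000
P(X=1) = 205891132094649/625000000000000
P(X=2) = 68630377364883/250000000000000
P(X=3) = 17793060798303/125000000000000
Sum = 1863187652165157/2000000000000000

P(X ≤ 3) = 1863187652165157/2000000000000000 ≈ 93.16%


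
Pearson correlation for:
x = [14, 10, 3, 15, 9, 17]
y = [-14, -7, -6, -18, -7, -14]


n=6, Σx=68, Σy=-66, Σxy=-855, Σx²=900, Σy²=850
r = (6×(-855) - 68×(-66))/√((6×900 - 68²)(6×850 - (-66)²))
= -642/√(776×744) = -642/√577344 ≈ -642/759.8316 ≈ -0.8449

r ≈ -0.8449


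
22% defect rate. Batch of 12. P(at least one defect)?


P(all good) = (39/50)^12 = 12381557655576425121/244140625000000000000
P(≥1 defect) = 231759067344423574879/244140625000000000000

P = 231759067344423574879/244140625000000000000 ≈ 94.93%


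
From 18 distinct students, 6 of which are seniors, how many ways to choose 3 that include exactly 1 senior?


Choose 1 of the 6 seniors and 2 of the other 12 students:
C(6,1)×C(12,2) = 6×66 = 396

396


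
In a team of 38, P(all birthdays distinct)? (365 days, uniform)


P(all different) = Π(365-i)/365 for i=0..37
= (365/365)×(364/365)×...×(328/365)
= 0.135932

P ≈ 0.1359 ≈ 13.59%


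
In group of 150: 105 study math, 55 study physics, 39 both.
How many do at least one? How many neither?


|A∪B| = 105+55-39 = 121
Neither = 150-121 = 29

At least one: 121; Neither: 29


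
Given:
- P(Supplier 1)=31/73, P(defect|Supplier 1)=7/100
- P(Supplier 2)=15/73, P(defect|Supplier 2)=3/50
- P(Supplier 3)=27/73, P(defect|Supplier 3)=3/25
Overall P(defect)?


P(B) = Σ P(B|Aᵢ)×P(Aᵢ)
  7/100×31/73 = 217/7300
  3/50×15/73 = 9/730
  3/25×27/73 = 81/1825
Sum = 631/7300

P(defect) = 631/7300 ≈ 8.64%


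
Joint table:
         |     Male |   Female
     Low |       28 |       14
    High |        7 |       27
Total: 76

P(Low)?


P(Low) = (28+14)/76 = 42/76 = 21/38

P(Low) = 21/38 ≈ 55.26%


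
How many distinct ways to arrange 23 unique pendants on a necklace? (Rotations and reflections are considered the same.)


Free circular arrangements: rotations and reflections both identified.
(n-1)!/2 = 22!/2 = 1124000727777607680000/2 = 562000363888803840000

562000363888803840000


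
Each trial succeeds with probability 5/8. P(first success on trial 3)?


Geometric: P(X=3) = (1-p)^(k-1)×p = (3/8)^2×5/8 = 45/512

P(X=3) = 45/512 ≈ 8.79%


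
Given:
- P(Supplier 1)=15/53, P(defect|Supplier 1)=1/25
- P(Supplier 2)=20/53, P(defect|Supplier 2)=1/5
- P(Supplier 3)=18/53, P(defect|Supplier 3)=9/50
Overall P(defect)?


P(B) = Σ P(B|Aᵢ)×P(Aᵢ)
  1/25×15/53 = 3/265
  1/5×20/53 = 4/53
  9/50×18/53 = 81/1325
Sum = 196/1325

P(defect) = 196/1325 ≈ 14.79%


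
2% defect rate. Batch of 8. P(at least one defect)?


P(all good) = (49/50)^8 = 33232930569601/39062500000000
P(≥1 defect) = 5829569430399/39062500000000

P = 5829569430399/39062500000000 ≈ 14.92%


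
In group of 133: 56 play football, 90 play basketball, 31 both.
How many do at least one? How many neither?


|A∪B| = 56+90-31 = 115
Neither = 133-115 = 18

At least one: 115; Neither: 18


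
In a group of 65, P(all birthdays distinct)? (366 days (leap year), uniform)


P(all different) = Π(366-i)/366 for i=0..64
= (366/366)×(365/366)×...×(302/366)
= 0.002358

P ≈ 0.0024 ≈ 0.24%


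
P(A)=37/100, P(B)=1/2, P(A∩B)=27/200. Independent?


P(A)×P(B) = 37/200
P(A∩B) = 27/200
Not equal → NOT independent

No, not independent


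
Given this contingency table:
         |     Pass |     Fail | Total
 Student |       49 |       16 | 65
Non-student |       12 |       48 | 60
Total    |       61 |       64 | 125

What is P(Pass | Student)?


P(Pass | Student) = 49/(49+16) = 49/65

P(Pass|Student) = 49/65 ≈ 75.38%


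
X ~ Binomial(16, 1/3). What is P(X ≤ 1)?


P(X ≤ 1) = Σ P(X=i) for i=0..1
P(X=0) = 65536/43046721
P(X=1) = 524288/43046721
Sum = 65536/4782969

P(X ≤ 1) = 65536/4782969 ≈ 1.37%


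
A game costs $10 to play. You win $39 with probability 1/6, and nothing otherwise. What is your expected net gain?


E[gain] = (39-10)×1/6 + (-10)×5/6
= 29/6 - 25/3 = -7/2

Expected net gain = $-7/2 ≈ $-3.50


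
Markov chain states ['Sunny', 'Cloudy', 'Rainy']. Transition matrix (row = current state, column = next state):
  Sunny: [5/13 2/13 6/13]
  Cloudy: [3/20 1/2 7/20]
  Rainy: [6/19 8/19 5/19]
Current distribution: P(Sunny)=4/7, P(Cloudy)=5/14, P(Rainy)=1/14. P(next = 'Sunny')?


P(next=Sunny) = Σᵢ P(now=i)×P(i→Sunny)
= 4/7×5/13 + 5/14×3/20 + 1/14×6/19
= 20/91 + 3/56 + 3/133 = 4093/13832

P = 4093/13832 ≈ 0.2959


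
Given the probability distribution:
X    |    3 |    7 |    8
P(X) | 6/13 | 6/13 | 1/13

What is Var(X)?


E[X] = 68/13
E[X²] = 412/13
Var(X) = E[X²] - (E[X])² = 412/13 - 4624/169 = 732/169

Var(X) = 732/169 ≈ 4.3314


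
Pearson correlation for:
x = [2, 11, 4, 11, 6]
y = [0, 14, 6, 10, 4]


n=5, Σx=34, Σy=34, Σxy=312, Σx²=298, Σy²=348
r = (5×312 - 34×34)/√((5×298 - 34²)(5×348 - 34²))
= 404/√(334×584) = 404/√195056 ≈ 404/441.6514 ≈ 0.9147

r ≈ 0.9147


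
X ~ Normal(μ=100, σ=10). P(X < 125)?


z = (125-100)/10 = 2.5
P(Z < 2.5) = 0.9938

P(X < 125) ≈ 0.9938


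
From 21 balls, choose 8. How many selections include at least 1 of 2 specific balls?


Complement: C(21,8) - C(19,8) = 203490 - 75582 = 127908

127908


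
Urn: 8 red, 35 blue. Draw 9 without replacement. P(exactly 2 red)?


Hypergeometric: C(8,2)×C(35,7)/C(43,9)
= 28×6724520/563921995 = 5379616/16112057

P(X=2) = 5379616/16112057 ≈ 33.39%


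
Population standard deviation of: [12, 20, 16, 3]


Mean = 51/4
  (12-51/4)²=9/16
  (20-51/4)²=841/16
  (16-51/4)²=169/16
  (3-51/4)²=1521/16
Σ(x-μ)² = 635/4
σ² = (635/4)/4 = 635/16

σ = √(635/16) ≈ 6.2998


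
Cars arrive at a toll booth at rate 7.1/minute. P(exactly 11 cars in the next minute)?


Poisson(λ=7.1): P(X=11) = e^(-λ)×λ^k/k!
= e^(-7.1) × 7.1^11 / 11!
≈ 0.0008251049233 × 2311222921.22 / 39916800 ≈ 0.047774

P(X=11) ≈ 0.047774 ≈ 4.78%


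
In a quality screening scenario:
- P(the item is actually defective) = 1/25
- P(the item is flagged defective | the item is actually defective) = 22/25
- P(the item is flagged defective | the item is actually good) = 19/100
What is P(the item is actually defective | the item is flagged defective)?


Using Bayes' theorem:
P(A|B) = P(B|A)·P(A) / P(B)

P(the item is flagged defective) = 22/25 × 1/25 + 19/100 × 24/25
= 22/625 + 114/625 = 136/625

P(the item is actually defective|the item is flagged defective) = (22/625) / (136/625) = 11/68

P(the item is actually defective|the item is flagged defective) = 11/68 ≈ 16.18%


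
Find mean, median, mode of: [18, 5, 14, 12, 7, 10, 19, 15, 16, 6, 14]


Sorted: [5, 6, 7, 10, 12, 14, 14, 15, 16, 18, 19]
Mean = 136/11
Median = 14
Freq: {18: 1, 5: 1, 14: 2, 12: 1, 7: 1, 10: 1, 19: 1, 15: 1, 16: 1, 6: 1}
Mode: [14]

Mean=136/11, Median=14, Mode=14


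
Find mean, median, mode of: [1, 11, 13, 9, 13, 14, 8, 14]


Sorted: [1, 8, 9, 11, 13, 13, 14, 14]
Mean = 83/8
Median = 12
Freq: {1: 1, 11: 1, 13: 2, 9: 1, 14: 2, 8: 1}
Mode: [13, 14]

Mean=83/8, Median=12, Mode=[13, 14]


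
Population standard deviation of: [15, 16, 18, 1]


Mean = 50/4 = 25/2
  (15-25/2)²=25/4
  (16-25/2)²=49/4
  (18-25/2)²=121/4
  (1-25/2)²=529/4
Σ(x-μ)² = 181
σ² = 181/4

σ = √(181/4) ≈ 6.7268


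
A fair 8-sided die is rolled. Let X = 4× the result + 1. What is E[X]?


E[die] = (1+8)/2 = 9/2
E[X] = 4×9/2 + 1 = 19

E[X] = 19


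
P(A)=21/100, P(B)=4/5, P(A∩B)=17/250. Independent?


P(A)×P(B) = 21/125
P(A∩B) = 17/250
Not equal → NOT independent

No, not independent


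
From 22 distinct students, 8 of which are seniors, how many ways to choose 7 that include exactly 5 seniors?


Choose 5 of the 8 seniors and 2 of the other 14 students:
C(8,5)×C(14,2) = 56×91 = 5096

5096


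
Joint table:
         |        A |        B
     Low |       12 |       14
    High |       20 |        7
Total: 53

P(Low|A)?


P(Low|A) = 12/(12+20) = 12/32 = 3/8

P = 3/8 ≈ 37.50%


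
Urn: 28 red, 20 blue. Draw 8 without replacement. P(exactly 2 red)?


Hypergeometric: C(28,2)×C(20,6)/C(48,8)
= 378×38760/377348994 = 813960/20963833

P(X=2) = 813960/20963833 ≈ 3.88%


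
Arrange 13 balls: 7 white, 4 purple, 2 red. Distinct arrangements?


13!/(7!×4!×2!) = 25740

25740


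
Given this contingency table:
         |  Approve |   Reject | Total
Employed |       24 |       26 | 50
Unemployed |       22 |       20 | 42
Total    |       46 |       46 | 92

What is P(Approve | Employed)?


P(Approve | Employed) = 24/(24+26) = 24/50 = 12/25

P(Approve|Employed) = 12/25 ≈ 48.00%


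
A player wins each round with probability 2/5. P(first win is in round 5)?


Geometric: P(X=5) = (1-p)^(k-1)×p = (3/5)^4×2/5 = 162/3125

P(X=5) = 162/3125 ≈ 5.18%


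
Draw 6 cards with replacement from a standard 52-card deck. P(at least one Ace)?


P(not a Ace) = 48/52 = 12/13
P(none in 6 draws) = (12/13)^6 = 2985984/4826809
P(≥1 Ace) = 1 - 2985984/4826809 = 1840825/4826809

P = 1840825/4826809 ≈ 38.14%


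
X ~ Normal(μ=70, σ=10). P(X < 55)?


z = (55-70)/10 = -1.5
P(Z < -1.5) = 0.0668

P(X < 55) ≈ 0.0668


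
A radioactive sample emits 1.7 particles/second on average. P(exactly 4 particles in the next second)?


Poisson(λ=1.7): P(X=4) = e^(-λ)×λ^k/k!
= e^(-1.7) × 1.7^4 / 4!
≈ 0.1826835241 × 8.3521 / 24 ≈ 0.063575

P(X=4) ≈ 0.063575 ≈ 6.36%


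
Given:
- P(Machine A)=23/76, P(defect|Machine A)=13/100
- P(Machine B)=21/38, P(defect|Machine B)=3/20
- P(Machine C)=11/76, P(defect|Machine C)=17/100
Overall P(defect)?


P(B) = Σ P(B|Aᵢ)×P(Aᵢ)
  13/100×23/76 = 299/7600
  3/20×21/38 = 63/760
  17/100×11/76 = 187/7600
Sum = 279/1900

P(defect) = 279/1900 ≈ 14.68%


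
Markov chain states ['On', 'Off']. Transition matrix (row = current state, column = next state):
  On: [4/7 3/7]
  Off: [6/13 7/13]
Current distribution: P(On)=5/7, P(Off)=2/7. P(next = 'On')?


P(next=On) = Σᵢ P(now=i)×P(i→On)
= 5/7×4/7 + 2/7×6/13
= 20/49 + 12/91 = 344/637

P = 344/637 ≈ 0.5400


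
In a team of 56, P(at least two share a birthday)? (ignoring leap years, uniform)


P(all different) = Π(365-i)/365 for i=0..55
= 0.011668
P(match) = 1 - 0.011668 = 0.988332

P ≈ 0.9883 ≈ 98.83%


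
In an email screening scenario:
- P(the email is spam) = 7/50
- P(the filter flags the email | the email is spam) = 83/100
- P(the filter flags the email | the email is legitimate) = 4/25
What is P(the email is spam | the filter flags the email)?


Using Bayes' theorem:
P(A|B) = P(B|A)·P(A) / P(B)

P(the filter flags the email) = 83/100 × 7/50 + 4/25 × 43/50
= 581/5000 + 86/625 = 1269/5000

P(the email is spam|the filter flags the email) = (581/5000) / (1269/5000) = 581/1269

P(the email is spam|the filter flags the email) = 581/1269 ≈ 45.78%


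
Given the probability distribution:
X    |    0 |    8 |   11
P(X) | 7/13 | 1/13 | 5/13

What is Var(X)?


E[X] = 63/13
E[X²] = 669/13
Var(X) = E[X²] - (E[X])² = 669/13 - 3969/169 = 4728/169

Var(X) = 4728/169 ≈ 27.9763


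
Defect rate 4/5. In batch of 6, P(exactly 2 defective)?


Binomial: P(X=2) = C(6,2)×p^2×(1-p)^4
= 15 × 16/25 × 1/625 = 48/3125

P(X=2) = 48/3125 ≈ 1.54%


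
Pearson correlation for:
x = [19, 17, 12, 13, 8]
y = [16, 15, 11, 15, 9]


n=5, Σx=69, Σy=66, Σxy=958, Σx²=1027, Σy²=908
r = (5×958 - 69×66)/√((5×1027 - 69²)(5×908 - 66²))
= 236/√(374×184) = 236/√68816 ≈ 236/262.3280 ≈ 0.8996

r ≈ 0.8996


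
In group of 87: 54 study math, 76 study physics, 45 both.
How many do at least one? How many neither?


|A∪B| = 54+76-45 = 85
Neither = 87-85 = 2

At least one: 85; Neither: 2


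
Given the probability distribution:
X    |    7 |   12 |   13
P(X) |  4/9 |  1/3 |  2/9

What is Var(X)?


E[X] = 10
E[X²] = 322/3
Var(X) = E[X²] - (E[X])² = 322/3 - 100 = 22/3

Var(X) = 22/3 ≈ 7.3333


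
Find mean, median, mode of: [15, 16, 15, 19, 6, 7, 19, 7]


Sorted: [6, 7, 7, 15, 15, 16, 19, 19]
Mean = 104/8 = 13
Median = 15
Freq: {15: 2, 16: 1, 19: 2, 6: 1, 7: 2}
Mode: [7, 15, 19]

Mean=13, Median=15, Mode=[7, 15, 19]


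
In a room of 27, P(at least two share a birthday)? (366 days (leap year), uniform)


P(all different) = Π(366-i)/366 for i=0..26
= 0.374173
P(match) = 1 - 0.374173 = 0.625827

P ≈ 0.6258 ≈ 62.58%


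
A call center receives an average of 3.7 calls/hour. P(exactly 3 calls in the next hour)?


Poisson(λ=3.7): P(X=3) = e^(-λ)×λ^k/k!
= e^(-3.7) × 3.7^3 / 3!
≈ 0.02472352647 × 50.653 / 6 ≈ 0.208720

P(X=3) ≈ 0.208720 ≈ 20.87%


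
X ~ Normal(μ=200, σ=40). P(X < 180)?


z = (180-200)/40 = -0.5
P(Z < -0.5) = 0.3085

P(X < 180) ≈ 0.3085


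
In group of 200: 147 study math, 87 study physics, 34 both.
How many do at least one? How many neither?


|A∪B| = 147+87-34 = 200
Neither = 200-200 = 0

At least one: 200; Neither: 0


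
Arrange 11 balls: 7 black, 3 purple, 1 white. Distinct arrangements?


11!/(7!×3!×1!) = 1320

1320


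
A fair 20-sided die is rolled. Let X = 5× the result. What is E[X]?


E[die] = (1+20)/2 = 21/2
E[X] = 5 × 21/2 = 105/2

E[X] = 105/2


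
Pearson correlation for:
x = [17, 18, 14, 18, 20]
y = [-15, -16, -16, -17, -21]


n=5, Σx=87, Σy=-85, Σxy=-1493, Σx²=1533, Σy²=1467
r = (5×(-1493) - 87×(-85))/√((5×1533 - 87²)(5×1467 - (-85)²))
= -70/√(96×110) = -70/√10560 ≈ -70/102.7619 ≈ -0.6812

r ≈ -0.6812


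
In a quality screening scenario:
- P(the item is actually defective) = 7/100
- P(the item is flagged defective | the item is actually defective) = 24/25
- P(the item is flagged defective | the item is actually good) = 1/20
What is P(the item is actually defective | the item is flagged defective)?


Using Bayes' theorem:
P(A|B) = P(B|A)·P(A) / P(B)

P(the item is flagged defective) = 24/25 × 7/100 + 1/20 × 93/100
= 42/625 + 93/2000 = 1137/10000

P(the item is actually defective|the item is flagged defective) = (42/625) / (1137/10000) = 224/379

P(the item is actually defective|the item is flagged defective) = 224/379 ≈ 59.10%


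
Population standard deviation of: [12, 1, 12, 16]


Mean = 41/4
  (12-41/4)²=49/16
  (1-41/4)²=1369/16
  (12-41/4)²=49/16
  (16-41/4)²=529/16
Σ(x-μ)² = 499/4
σ² = (499/4)/4 = 499/16

σ = √(499/16) ≈ 5.5846


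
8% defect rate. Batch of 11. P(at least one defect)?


P(all good) = (23/25)^11 = 952809757913927/2384185791015625
P(≥1 defect) = 1431376033101698/2384185791015625

P = 1431376033101698/2384185791015625 ≈ 60.04%
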